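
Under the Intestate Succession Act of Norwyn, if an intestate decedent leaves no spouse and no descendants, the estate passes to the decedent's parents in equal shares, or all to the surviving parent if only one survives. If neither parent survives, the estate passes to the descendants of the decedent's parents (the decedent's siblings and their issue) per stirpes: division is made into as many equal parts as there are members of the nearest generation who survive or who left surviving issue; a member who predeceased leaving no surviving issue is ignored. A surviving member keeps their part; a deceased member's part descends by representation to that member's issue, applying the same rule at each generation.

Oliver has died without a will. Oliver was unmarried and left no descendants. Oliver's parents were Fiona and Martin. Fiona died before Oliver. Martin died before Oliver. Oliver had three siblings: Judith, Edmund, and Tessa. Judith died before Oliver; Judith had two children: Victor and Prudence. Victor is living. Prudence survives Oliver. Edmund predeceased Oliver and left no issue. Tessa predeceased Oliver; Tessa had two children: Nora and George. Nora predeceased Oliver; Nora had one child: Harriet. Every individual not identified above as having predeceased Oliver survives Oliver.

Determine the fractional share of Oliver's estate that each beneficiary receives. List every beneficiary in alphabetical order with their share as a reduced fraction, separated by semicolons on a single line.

Neither parent survives and there are no descendants, so the estate passes to Oliver's siblings and their issue per stirpes.
Edmund left no surviving issue, so that branch lapses and is disregarded.
The estate is divided into 2 equal shares of 1/2 among Judith, Tessa.
Judith predeceased; the 1/2 allotted to Judith's branch passes to Judith's issue by representation.
The 1/2 is divided into 2 equal shares of 1/4 among Victor, Prudence.
Victor is living and takes 1/4.
Prudence is living and takes 1/4.
Tessa predeceased; the 1/2 allotted to Tessa's branch passes to Tessa's issue by representation.
The 1/2 is divided into 2 equal shares of 1/4 among Nora, George.
Nora predeceased; the 1/4 allotted to Nora's branch passes to Nora's issue by representation.
Harriet is the sole taker at this level and receives the full 1/4.
George is living and takes 1/4.

George 1/4; Harriet 1/4; Prudence 1/4; Victor 1/4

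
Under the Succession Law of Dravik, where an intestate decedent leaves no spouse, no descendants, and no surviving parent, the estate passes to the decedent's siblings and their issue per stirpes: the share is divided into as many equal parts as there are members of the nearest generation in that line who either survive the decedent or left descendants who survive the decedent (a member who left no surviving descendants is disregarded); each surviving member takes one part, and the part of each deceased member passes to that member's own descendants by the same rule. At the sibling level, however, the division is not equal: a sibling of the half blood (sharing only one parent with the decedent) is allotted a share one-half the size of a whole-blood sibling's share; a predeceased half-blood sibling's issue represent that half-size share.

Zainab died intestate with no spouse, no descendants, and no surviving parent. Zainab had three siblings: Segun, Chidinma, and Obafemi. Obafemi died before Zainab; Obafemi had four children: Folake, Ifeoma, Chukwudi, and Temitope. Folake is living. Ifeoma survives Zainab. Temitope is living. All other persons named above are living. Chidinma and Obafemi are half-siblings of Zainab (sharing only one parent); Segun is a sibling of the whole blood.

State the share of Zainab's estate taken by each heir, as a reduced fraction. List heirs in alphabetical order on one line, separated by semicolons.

No spouse, descendants, or parent survives, so the estate passes to Zainab's siblings per stirpes.
Half-blood siblings count for one-half the weight of whole-blood siblings at the initial division.
Dividing 1 in proportion to weights (total weight 2): Segun (weight 1) → 1/2; Chidinma (weight 1/2) → 1/4; Obafemi (weight 1/2) → 1/4.
Segun is living and takes 1/2.
Chidinma is living and takes 1/4.
Obafemi predeceased; the 1/4 allotted to Obafemi's branch passes to Obafemi's issue by representation.
The 1/4 is divided into 4 equal shares of 1/16 among Folake, Ifeoma, Chukwudi, Temitope.
Folake is living and takes 1/16.
Ifeoma is living and takes 1/16.
Chukwudi is living and takes 1/16.
Temitope is living and takes 1/16.

Chidinma 1/4; Chukwudi 1/16; Folake 1/16; Ifeoma 1/16; Segun 1/2; Temitope 1/16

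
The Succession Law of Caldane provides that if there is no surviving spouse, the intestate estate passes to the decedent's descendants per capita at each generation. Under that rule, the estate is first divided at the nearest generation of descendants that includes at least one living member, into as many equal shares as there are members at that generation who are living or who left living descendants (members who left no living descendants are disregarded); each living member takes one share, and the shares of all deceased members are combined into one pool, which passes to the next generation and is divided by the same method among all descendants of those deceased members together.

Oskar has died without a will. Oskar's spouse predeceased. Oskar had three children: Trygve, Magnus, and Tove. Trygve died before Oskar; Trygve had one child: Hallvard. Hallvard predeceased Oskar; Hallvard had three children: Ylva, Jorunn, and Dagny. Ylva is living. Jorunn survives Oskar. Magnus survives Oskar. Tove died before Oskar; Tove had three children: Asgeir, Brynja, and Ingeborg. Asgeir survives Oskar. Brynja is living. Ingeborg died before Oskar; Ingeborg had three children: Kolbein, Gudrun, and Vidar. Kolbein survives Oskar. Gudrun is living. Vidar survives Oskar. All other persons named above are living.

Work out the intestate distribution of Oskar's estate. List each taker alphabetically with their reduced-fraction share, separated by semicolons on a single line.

Asgeir 1/6; Brynja 1/6; Dagny 1/18; Gudrun 1/18; Jorunn 1/18; Kolbein 1/18; Magnus 1/3; Vidar 1/18; Ylva 1/18

There is no surviving spouse, so the entire estate passes to Oskar's descendants per capita at each generation.
At generation 1 (Trygve, Magnus, Tove) there are 3 shares of (1)/3 = 1/3 each.
Living: Magnus — each takes 1/3.
Deceased: Trygve and Tove. Their combined 2/3 is pooled and carried to generation 2.
At generation 2 (Hallvard, Asgeir, Brynja, Ingeborg) there are 4 shares of (2/3)/4 = 1/6 each.
Living: Asgeir and Brynja — each takes 1/6.
Deceased: Hallvard and Ingeborg. Their combined 1/3 is pooled and carried to generation 3.
At generation 3 (Ylva, Jorunn, Dagny, Kolbein, Gudrun, Vidar) there are 6 shares of (1/3)/6 = 1/18 each.
Living: Ylva, Jorunn, Dagny, Kolbein, Gudrun, and Vidar — each takes 1/18.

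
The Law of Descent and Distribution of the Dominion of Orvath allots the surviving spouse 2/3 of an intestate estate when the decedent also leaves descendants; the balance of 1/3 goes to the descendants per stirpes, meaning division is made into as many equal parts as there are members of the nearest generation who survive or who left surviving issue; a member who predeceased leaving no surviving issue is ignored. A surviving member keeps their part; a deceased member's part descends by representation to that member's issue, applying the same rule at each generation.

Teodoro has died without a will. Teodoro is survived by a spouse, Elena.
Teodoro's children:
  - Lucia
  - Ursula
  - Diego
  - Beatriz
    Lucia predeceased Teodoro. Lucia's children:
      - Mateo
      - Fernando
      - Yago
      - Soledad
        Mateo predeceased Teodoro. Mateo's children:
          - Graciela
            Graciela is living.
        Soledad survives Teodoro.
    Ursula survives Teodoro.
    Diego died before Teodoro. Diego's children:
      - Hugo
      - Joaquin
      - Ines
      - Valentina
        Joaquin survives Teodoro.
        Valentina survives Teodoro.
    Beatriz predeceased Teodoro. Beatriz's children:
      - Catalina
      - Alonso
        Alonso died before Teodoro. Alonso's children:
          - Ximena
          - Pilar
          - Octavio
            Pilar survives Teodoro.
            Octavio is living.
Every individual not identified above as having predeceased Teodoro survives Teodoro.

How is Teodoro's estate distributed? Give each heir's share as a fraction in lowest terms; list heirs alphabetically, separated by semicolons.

Catalina 1/24; Elena 2/3; Fernando 1/48; Graciela 1/48; Hugo 1/48; Ines 1/48; Joaquin 1/48; Octavio 1/72; Pilar 1/72; Soledad 1/48; Ursula 1/12; Valentina 1/48; Ximena 1/72; Yago 1/48

Elena, as surviving spouse, takes 2/3.
The remaining 1/3 passes to Teodoro's descendants per stirpes.
The 1/3 is divided into 4 equal shares of 1/12 among Lucia, Ursula, Diego, Beatriz.
Lucia predeceased; the 1/12 allotted to Lucia's branch passes to Lucia's issue by representation.
The 1/12 is divided into 4 equal shares of 1/48 among Mateo, Fernando, Yago, Soledad.
Mateo predeceased; the 1/48 allotted to Mateo's branch passes to Mateo's issue by representation.
Graciela is the sole taker at this level and receives the full 1/48.
Fernando is living and takes 1/48.
Yago is living and takes 1/48.
Soledad is living and takes 1/48.
Ursula is living and takes 1/12.
Diego predeceased; the 1/12 allotted to Diego's branch passes to Diego's issue by representation.
The 1/12 is divided into 4 equal shares of 1/48 among Hugo, Joaquin, Ines, Valentina.
Hugo is living and takes 1/48.
Joaquin is living and takes 1/48.
Ines is living and takes 1/48.
Valentina is living and takes 1/48.
Beatriz predeceased; the 1/12 allotted to Beatriz's branch passes to Beatriz's issue by representation.
The 1/12 is divided into 2 equal shares of 1/24 among Catalina, Alonso.
Catalina is living and takes 1/24.
Alonso predeceased; the 1/24 allotted to Alonso's branch passes to Alonso's issue by representation.
The 1/24 is divided into 3 equal shares of 1/72 among Ximena, Pilar, Octavio.
Ximena is living and takes 1/72.
Pilar is living and takes 1/72.
Octavio is living and takes 1/72.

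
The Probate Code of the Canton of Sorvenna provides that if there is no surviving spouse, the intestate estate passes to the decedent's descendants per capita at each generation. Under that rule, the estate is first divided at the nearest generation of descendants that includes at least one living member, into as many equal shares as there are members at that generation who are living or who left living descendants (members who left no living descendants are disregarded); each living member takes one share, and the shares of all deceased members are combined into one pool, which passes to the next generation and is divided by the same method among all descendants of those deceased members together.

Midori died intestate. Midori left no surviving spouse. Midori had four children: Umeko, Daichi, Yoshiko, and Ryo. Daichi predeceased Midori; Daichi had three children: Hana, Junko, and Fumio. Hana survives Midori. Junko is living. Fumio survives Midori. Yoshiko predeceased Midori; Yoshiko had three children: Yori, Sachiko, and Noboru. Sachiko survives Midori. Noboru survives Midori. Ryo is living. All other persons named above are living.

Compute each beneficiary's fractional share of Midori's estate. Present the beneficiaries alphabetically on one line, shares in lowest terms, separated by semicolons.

Fumio 1/12; Hana 1/12; Junko 1/12; Noboru 1/12; Ryo 1/4; Sachiko 1/12; Umeko 1/4; Yori 1/12

There is no surviving spouse, so the entire estate passes to Midori's descendants per capita at each generation.
At generation 1 (Umeko, Daichi, Yoshiko, Ryo) there are 4 shares of (1)/4 = 1/4 each.
Living: Umeko and Ryo — each takes 1/4.
Deceased: Daichi and Yoshiko. Their combined 1/2 is pooled and carried to generation 2.
At generation 2 (Hana, Junko, Fumio, Yori, Sachiko, Noboru) there are 6 shares of (1/2)/6 = 1/12 each.
Living: Hana, Junko, Fumio, Yori, Sachiko, and Noboru — each takes 1/12.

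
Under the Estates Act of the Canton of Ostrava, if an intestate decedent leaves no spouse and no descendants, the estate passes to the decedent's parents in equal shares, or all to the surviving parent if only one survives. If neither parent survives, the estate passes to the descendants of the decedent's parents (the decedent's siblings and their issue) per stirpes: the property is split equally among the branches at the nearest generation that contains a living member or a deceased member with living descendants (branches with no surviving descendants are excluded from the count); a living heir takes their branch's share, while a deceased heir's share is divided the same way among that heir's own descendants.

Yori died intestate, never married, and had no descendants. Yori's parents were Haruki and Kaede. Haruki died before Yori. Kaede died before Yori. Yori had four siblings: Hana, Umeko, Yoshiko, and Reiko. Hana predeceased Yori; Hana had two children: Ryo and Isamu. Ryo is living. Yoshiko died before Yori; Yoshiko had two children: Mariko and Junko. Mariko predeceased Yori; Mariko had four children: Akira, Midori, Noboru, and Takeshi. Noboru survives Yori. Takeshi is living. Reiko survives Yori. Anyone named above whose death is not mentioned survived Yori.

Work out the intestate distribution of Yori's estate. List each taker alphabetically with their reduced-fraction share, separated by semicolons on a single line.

Akira 1/32; Isamu 1/8; Junko 1/8; Midori 1/32; Noboru 1/32; Reiko 1/4; Ryo 1/8; Takeshi 1/32; Umeko 1/4

Neither parent survives and there are no descendants, so the estate passes to Yori's siblings and their issue per stirpes.
The estate is divided into 4 equal shares of 1/4 among Hana, Umeko, Yoshiko, Reiko.
Hana predeceased; the 1/4 allotted to Hana's branch passes to Hana's issue by representation.
The 1/4 is divided into 2 equal shares of 1/8 among Ryo, Isamu.
Ryo is living and takes 1/8.
Isamu is living and takes 1/8.
Umeko is living and takes 1/4.
Yoshiko predeceased; the 1/4 allotted to Yoshiko's branch passes to Yoshiko's issue by representation.
The 1/4 is divided into 2 equal shares of 1/8 among Mariko, Junko.
Mariko predeceased; the 1/8 allotted to Mariko's branch passes to Mariko's issue by representation.
The 1/8 is divided into 4 equal shares of 1/32 among Akira, Midori, Noboru, Takeshi.
Akira is living and takes 1/32.
Midori is living and takes 1/32.
Noboru is living and takes 1/32.
Takeshi is living and takes 1/32.
Junko is living and takes 1/8.
Reiko is living and takes 1/4.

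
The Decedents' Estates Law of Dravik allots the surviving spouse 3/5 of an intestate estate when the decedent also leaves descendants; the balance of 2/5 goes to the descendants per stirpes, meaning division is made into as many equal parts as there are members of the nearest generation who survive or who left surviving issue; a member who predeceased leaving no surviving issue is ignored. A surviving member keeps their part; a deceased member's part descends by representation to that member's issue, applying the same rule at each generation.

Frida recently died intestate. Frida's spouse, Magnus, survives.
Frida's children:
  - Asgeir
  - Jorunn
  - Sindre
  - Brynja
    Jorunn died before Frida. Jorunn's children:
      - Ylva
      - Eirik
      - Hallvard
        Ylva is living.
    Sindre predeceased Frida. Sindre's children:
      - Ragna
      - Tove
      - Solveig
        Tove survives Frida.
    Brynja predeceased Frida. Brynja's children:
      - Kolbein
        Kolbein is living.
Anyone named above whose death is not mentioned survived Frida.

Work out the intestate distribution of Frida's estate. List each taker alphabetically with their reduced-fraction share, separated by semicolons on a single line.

Magnus, as surviving spouse, takes 3/5.
The remaining 2/5 passes to Frida's descendants per stirpes.
The 2/5 is divided into 4 equal shares of 1/10 among Asgeir, Jorunn, Sindre, Brynja.
Asgeir is living and takes 1/10.
Jorunn predeceased; the 1/10 allotted to Jorunn's branch passes to Jorunn's issue by representation.
The 1/10 is divided into 3 equal shares of 1/30 among Ylva, Eirik, Hallvard.
Ylva is living and takes 1/30.
Eirik is living and takes 1/30.
Hallvard is living and takes 1/30.
Sindre predeceased; the 1/10 allotted to Sindre's branch passes to Sindre's issue by representation.
The 1/10 is divided into 3 equal shares of 1/30 among Ragna, Tove, Solveig.
Ragna is living and takes 1/30.
Tove is living and takes 1/30.
Solveig is living and takes 1/30.
Brynja predeceased; the 1/10 allotted to Brynja's branch passes to Brynja's issue by representation.
Kolbein is the sole taker at this level and receives the full 1/10.

Asgeir 1/10; Eirik 1/30; Hallvard 1/30; Kolbein 1/10; Magnus 3/5; Ragna 1/30; Solveig 1/30; Tove 1/30; Ylva 1/30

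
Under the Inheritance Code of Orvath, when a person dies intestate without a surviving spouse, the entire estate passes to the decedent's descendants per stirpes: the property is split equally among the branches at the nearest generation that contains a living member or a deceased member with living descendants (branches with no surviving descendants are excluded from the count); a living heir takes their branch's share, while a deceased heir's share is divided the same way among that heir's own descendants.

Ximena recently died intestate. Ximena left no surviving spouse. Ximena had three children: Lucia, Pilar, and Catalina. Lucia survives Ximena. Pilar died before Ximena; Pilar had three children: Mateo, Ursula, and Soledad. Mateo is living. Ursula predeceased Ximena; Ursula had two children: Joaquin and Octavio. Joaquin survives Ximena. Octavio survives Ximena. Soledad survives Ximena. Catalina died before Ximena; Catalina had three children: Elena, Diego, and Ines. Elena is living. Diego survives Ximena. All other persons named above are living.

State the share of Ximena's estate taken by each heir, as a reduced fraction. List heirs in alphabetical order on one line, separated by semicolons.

There is no surviving spouse, so the entire estate passes to Ximena's descendants per stirpes.
The estate is divided into 3 equal shares of 1/3 among Lucia, Pilar, Catalina.
Lucia is living and takes 1/3.
Pilar predeceased; the 1/3 allotted to Pilar's branch passes to Pilar's issue by representation.
The 1/3 is divided into 3 equal shares of 1/9 among Mateo, Ursula, Soledad.
Mateo is living and takes 1/9.
Ursula predeceased; the 1/9 allotted to Ursula's branch passes to Ursula's issue by representation.
The 1/9 is divided into 2 equal shares of 1/18 among Joaquin, Octavio.
Joaquin is living and takes 1/18.
Octavio is living and takes 1/18.
Soledad is living and takes 1/9.
Catalina predeceased; the 1/3 allotted to Catalina's branch passes to Catalina's issue by representation.
The 1/3 is divided into 3 equal shares of 1/9 among Elena, Diego, Ines.
Elena is living and takes 1/9.
Diego is living and takes 1/9.
Ines is living and takes 1/9.

Diego 1/9; Elena 1/9; Ines 1/9; Joaquin 1/18; Lucia 1/3; Mateo 1/9; Octavio 1/18; Soledad 1/9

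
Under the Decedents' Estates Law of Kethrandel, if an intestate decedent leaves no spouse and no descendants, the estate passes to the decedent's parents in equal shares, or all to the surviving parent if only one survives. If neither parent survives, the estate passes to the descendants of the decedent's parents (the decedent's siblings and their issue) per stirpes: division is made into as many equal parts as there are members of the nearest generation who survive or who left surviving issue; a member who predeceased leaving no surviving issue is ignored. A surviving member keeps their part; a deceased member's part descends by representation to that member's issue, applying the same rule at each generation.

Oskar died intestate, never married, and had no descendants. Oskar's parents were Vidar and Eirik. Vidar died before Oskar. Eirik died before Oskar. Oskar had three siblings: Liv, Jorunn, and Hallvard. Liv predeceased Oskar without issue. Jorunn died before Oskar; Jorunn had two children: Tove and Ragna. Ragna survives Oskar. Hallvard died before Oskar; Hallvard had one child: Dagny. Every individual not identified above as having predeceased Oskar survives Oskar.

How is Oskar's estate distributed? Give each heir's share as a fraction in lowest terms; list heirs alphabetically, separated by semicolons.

Neither parent survives and there are no descendants, so the estate passes to Oskar's siblings and their issue per stirpes.
Liv left no surviving issue, so that branch lapses and is disregarded.
The estate is divided into 2 equal shares of 1/2 among Jorunn, Hallvard.
Jorunn predeceased; the 1/2 allotted to Jorunn's branch passes to Jorunn's issue by representation.
The 1/2 is divided into 2 equal shares of 1/4 among Tove, Ragna.
Tove is living and takes 1/4.
Ragna is living and takes 1/4.
Hallvard predeceased; the 1/2 allotted to Hallvard's branch passes to Hallvard's issue by representation.
Dagny is the sole taker at this level and receives the full 1/2.

Dagny 1/2; Ragna 1/4; Tove 1/4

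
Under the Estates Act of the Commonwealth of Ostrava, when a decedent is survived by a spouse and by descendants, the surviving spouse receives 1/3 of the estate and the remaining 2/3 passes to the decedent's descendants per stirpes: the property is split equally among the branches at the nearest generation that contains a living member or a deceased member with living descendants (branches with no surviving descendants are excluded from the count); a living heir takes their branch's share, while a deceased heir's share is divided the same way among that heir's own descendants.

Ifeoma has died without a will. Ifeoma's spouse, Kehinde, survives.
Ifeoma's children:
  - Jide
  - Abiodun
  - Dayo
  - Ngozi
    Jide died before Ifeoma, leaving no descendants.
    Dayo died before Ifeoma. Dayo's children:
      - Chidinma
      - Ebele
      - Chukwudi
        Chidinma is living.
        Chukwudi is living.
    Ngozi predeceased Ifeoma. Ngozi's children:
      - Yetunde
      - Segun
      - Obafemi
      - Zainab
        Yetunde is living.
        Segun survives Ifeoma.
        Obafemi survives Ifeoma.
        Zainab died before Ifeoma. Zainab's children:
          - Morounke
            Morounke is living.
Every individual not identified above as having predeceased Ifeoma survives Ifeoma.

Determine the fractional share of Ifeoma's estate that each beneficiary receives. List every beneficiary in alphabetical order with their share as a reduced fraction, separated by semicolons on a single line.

Abiodun 2/9; Chidinma 2/27; Chukwudi 2/27; Ebele 2/27; Kehinde 1/3; Morounke 1/18; Obafemi 1/18; Segun 1/18; Yetunde 1/18

Kehinde, as surviving spouse, takes 1/3.
The remaining 2/3 passes to Ifeoma's descendants per stirpes.
Jide left no surviving issue, so that branch lapses and is disregarded.
The 2/3 is divided into 3 equal shares of 2/9 among Abiodun, Dayo, Ngozi.
Abiodun is living and takes 2/9.
Dayo predeceased; the 2/9 allotted to Dayo's branch passes to Dayo's issue by representation.
The 2/9 is divided into 3 equal shares of 2/27 among Chidinma, Ebele, Chukwudi.
Chidinma is living and takes 2/27.
Ebele is living and takes 2/27.
Chukwudi is living and takes 2/27.
Ngozi predeceased; the 2/9 allotted to Ngozi's branch passes to Ngozi's issue by representation.
The 2/9 is divided into 4 equal shares of 1/18 among Yetunde, Segun, Obafemi, Zainab.
Yetunde is living and takes 1/18.
Segun is living and takes 1/18.
Obafemi is living and takes 1/18.
Zainab predeceased; the 1/18 allotted to Zainab's branch passes to Zainab's issue by representation.
Morounke is the sole taker at this level and receives the full 1/18.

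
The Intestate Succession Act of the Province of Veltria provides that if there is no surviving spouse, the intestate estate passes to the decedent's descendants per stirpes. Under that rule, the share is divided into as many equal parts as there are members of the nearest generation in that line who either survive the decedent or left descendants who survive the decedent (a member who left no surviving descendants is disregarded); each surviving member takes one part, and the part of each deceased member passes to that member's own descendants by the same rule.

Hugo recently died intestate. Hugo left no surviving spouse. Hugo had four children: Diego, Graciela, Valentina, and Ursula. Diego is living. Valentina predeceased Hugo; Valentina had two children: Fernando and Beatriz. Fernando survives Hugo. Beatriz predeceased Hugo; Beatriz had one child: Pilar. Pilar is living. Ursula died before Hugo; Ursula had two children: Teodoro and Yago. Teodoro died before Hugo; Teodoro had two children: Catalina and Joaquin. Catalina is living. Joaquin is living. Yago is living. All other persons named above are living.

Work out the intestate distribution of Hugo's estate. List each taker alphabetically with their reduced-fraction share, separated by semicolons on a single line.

There is no surviving spouse, so the entire estate passes to Hugo's descendants per stirpes.
The estate is divided into 4 equal shares of 1/4 among Diego, Graciela, Valentina, Ursula.
Diego is living and takes 1/4.
Graciela is living and takes 1/4.
Valentina predeceased; the 1/4 allotted to Valentina's branch passes to Valentina's issue by representation.
The 1/4 is divided into 2 equal shares of 1/8 among Fernando, Beatriz.
Fernando is living and takes 1/8.
Beatriz predeceased; the 1/8 allotted to Beatriz's branch passes to Beatriz's issue by representation.
Pilar is the sole taker at this level and receives the full 1/8.
Ursula predeceased; the 1/4 allotted to Ursula's branch passes to Ursula's issue by representation.
The 1/4 is divided into 2 equal shares of 1/8 among Teodoro, Yago.
Teodoro predeceased; the 1/8 allotted to Teodoro's branch passes to Teodoro's issue by representation.
The 1/8 is divided into 2 equal shares of 1/16 among Catalina, Joaquin.
Catalina is living and takes 1/16.
Joaquin is living and takes 1/16.
Yago is living and takes 1/8.

Catalina 1/16; Diego 1/4; Fernando 1/8; Graciela 1/4; Joaquin 1/16; Pilar 1/8; Yago 1/8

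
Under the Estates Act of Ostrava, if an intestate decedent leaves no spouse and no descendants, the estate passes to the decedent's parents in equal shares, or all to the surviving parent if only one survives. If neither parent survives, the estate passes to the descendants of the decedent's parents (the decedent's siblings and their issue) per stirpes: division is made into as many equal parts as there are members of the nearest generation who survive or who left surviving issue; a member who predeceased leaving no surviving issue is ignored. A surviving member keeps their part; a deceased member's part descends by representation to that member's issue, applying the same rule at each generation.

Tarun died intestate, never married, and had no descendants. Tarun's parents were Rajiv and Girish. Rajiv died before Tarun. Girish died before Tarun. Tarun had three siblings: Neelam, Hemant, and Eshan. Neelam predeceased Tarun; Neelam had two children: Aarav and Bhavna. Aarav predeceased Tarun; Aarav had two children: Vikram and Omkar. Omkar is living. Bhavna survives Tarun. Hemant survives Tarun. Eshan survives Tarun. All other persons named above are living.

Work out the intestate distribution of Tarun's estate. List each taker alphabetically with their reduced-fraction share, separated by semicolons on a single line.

Neither parent survives and there are no descendants, so the estate passes to Tarun's siblings and their issue per stirpes.
The estate is divided into 3 equal shares of 1/3 among Neelam, Hemant, Eshan.
Neelam predeceased; the 1/3 allotted to Neelam's branch passes to Neelam's issue by representation.
The 1/3 is divided into 2 equal shares of 1/6 among Aarav, Bhavna.
Aarav predeceased; the 1/6 allotted to Aarav's branch passes to Aarav's issue by representation.
The 1/6 is divided into 2 equal shares of 1/12 among Vikram, Omkar.
Vikram is living and takes 1/12.
Omkar is living and takes 1/12.
Bhavna is living and takes 1/6.
Hemant is living and takes 1/3.
Eshan is living and takes 1/3.

Bhavna 1/6; Eshan 1/3; Hemant 1/3; Omkar 1/12; Vikram 1/12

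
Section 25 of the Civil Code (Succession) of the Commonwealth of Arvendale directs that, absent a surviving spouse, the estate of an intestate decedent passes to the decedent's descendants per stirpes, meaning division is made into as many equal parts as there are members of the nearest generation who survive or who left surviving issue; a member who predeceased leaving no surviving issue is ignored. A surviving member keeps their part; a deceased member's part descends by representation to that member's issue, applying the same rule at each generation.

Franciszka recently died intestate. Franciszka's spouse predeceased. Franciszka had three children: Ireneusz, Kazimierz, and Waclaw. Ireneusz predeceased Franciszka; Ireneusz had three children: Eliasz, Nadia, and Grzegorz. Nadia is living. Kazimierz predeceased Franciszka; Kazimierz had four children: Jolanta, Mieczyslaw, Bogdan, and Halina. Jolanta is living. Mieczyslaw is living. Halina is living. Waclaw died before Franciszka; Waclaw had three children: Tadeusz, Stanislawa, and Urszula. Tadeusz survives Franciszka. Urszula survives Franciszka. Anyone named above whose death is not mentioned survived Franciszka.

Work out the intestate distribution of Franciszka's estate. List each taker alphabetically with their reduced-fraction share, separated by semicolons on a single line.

Bogdan 1/12; Eliasz 1/9; Grzegorz 1/9; Halina 1/12; Jolanta 1/12; Mieczyslaw 1/12; Nadia 1/9; Stanislawa 1/9; Tadeusz 1/9; Urszula 1/9

There is no surviving spouse, so the entire estate passes to Franciszka's descendants per stirpes.
The estate is divided into 3 equal shares of 1/3 among Ireneusz, Kazimierz, Waclaw.
Ireneusz predeceased; the 1/3 allotted to Ireneusz's branch passes to Ireneusz's issue by representation.
The 1/3 is divided into 3 equal shares of 1/9 among Eliasz, Nadia, Grzegorz.
Eliasz is living and takes 1/9.
Nadia is living and takes 1/9.
Grzegorz is living and takes 1/9.
Kazimierz predeceased; the 1/3 allotted to Kazimierz's branch passes to Kazimierz's issue by representation.
The 1/3 is divided into 4 equal shares of 1/12 among Jolanta, Mieczyslaw, Bogdan, Halina.
Jolanta is living and takes 1/12.
Mieczyslaw is living and takes 1/12.
Bogdan is living and takes 1/12.
Halina is living and takes 1/12.
Waclaw predeceased; the 1/3 allotted to Waclaw's branch passes to Waclaw's issue by representation.
The 1/3 is divided into 3 equal shares of 1/9 among Tadeusz, Stanislawa, Urszula.
Tadeusz is living and takes 1/9.
Stanislawa is living and takes 1/9.
Urszula is living and takes 1/9.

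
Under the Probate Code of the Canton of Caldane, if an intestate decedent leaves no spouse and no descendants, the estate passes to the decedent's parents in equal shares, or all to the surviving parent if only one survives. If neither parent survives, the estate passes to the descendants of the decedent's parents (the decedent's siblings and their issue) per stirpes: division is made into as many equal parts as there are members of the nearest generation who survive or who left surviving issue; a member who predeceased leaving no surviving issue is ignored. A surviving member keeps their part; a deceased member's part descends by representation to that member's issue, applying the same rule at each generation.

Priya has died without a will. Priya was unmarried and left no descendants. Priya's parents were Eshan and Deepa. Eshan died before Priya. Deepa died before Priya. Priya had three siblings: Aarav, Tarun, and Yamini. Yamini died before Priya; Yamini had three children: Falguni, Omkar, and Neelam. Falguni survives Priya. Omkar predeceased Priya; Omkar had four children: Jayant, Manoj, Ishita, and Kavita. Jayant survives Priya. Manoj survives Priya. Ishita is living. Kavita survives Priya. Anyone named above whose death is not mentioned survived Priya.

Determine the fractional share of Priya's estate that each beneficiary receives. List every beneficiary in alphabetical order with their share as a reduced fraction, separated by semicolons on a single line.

Neither parent survives and there are no descendants, so the estate passes to Priya's siblings and their issue per stirpes.
The estate is divided into 3 equal shares of 1/3 among Aarav, Tarun, Yamini.
Aarav is living and takes 1/3.
Tarun is living and takes 1/3.
Yamini predeceased; the 1/3 allotted to Yamini's branch passes to Yamini's issue by representation.
The 1/3 is divided into 3 equal shares of 1/9 among Falguni, Omkar, Neelam.
Falguni is living and takes 1/9.
Omkar predeceased; the 1/9 allotted to Omkar's branch passes to Omkar's issue by representation.
The 1/9 is divided into 4 equal shares of 1/36 among Jayant, Manoj, Ishita, Kavita.
Jayant is living and takes 1/36.
Manoj is living and takes 1/36.
Ishita is living and takes 1/36.
Kavita is living and takes 1/36.
Neelam is living and takes 1/9.

Aarav 1/3; Falguni 1/9; Ishita 1/36; Jayant 1/36; Kavita 1/36; Manoj 1/36; Neelam 1/9; Tarun 1/3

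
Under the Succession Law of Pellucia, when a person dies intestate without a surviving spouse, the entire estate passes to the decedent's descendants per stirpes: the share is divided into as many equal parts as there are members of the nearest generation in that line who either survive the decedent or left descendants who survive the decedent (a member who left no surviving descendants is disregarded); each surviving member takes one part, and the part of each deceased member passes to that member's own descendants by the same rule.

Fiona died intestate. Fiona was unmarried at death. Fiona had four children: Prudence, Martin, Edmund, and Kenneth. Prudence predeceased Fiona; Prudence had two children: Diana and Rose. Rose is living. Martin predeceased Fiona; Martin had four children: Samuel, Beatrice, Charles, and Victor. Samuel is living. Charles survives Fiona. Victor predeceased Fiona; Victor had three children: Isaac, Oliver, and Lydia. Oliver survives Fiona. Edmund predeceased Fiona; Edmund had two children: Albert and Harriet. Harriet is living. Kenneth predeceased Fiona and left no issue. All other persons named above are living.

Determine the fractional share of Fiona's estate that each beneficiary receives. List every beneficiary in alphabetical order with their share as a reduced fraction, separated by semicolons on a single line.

There is no surviving spouse, so the entire estate passes to Fiona's descendants per stirpes.
Kenneth left no surviving issue, so that branch lapses and is disregarded.
The estate is divided into 3 equal shares of 1/3 among Prudence, Martin, Edmund.
Prudence predeceased; the 1/3 allotted to Prudence's branch passes to Prudence's issue by representation.
The 1/3 is divided into 2 equal shares of 1/6 among Diana, Rose.
Diana is living and takes 1/6.
Rose is living and takes 1/6.
Martin predeceased; the 1/3 allotted to Martin's branch passes to Martin's issue by representation.
The 1/3 is divided into 4 equal shares of 1/12 among Samuel, Beatrice, Charles, Victor.
Samuel is living and takes 1/12.
Beatrice is living and takes 1/12.
Charles is living and takes 1/12.
Victor predeceased; the 1/12 allotted to Victor's branch passes to Victor's issue by representation.
The 1/12 is divided into 3 equal shares of 1/36 among Isaac, Oliver, Lydia.
Isaac is living and takes 1/36.
Oliver is living and takes 1/36.
Lydia is living and takes 1/36.
Edmund predeceased; the 1/3 allotted to Edmund's branch passes to Edmund's issue by representation.
The 1/3 is divided into 2 equal shares of 1/6 among Albert, Harriet.
Albert is living and takes 1/6.
Harriet is living and takes 1/6.

Albert 1/6; Beatrice 1/12; Charles 1/12; Diana 1/6; Harriet 1/6; Isaac 1/36; Lydia 1/36; Oliver 1/36; Rose 1/6; Samuel 1/12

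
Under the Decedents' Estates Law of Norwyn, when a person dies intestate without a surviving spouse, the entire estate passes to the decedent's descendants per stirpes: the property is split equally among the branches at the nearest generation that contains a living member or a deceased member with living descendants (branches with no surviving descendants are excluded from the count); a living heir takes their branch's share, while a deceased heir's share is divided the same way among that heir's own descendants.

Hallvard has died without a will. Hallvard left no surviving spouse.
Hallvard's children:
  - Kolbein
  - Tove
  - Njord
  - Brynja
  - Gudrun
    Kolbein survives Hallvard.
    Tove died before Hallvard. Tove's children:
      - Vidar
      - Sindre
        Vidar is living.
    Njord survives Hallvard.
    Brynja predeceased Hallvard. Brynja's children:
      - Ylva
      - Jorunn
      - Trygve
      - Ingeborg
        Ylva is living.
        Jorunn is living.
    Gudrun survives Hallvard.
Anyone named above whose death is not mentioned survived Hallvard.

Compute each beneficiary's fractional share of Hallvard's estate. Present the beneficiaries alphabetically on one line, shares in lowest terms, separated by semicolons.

There is no surviving spouse, so the entire estate passes to Hallvard's descendants per stirpes.
The estate is divided into 5 equal shares of 1/5 among Kolbein, Tove, Njord, Brynja, Gudrun.
Kolbein is living and takes 1/5.
Tove predeceased; the 1/5 allotted to Tove's branch passes to Tove's issue by representation.
The 1/5 is divided into 2 equal shares of 1/10 among Vidar, Sindre.
Vidar is living and takes 1/10.
Sindre is living and takes 1/10.
Njord is living and takes 1/5.
Brynja predeceased; the 1/5 allotted to Brynja's branch passes to Brynja's issue by representation.
The 1/5 is divided into 4 equal shares of 1/20 among Ylva, Jorunn, Trygve, Ingeborg.
Ylva is living and takes 1/20.
Jorunn is living and takes 1/20.
Trygve is living and takes 1/20.
Ingeborg is living and takes 1/20.
Gudrun is living and takes 1/5.

Gudrun 1/5; Ingeborg 1/20; Jorunn 1/20; Kolbein 1/5; Njord 1/5; Sindre 1/10; Trygve 1/20; Vidar 1/10; Ylva 1/20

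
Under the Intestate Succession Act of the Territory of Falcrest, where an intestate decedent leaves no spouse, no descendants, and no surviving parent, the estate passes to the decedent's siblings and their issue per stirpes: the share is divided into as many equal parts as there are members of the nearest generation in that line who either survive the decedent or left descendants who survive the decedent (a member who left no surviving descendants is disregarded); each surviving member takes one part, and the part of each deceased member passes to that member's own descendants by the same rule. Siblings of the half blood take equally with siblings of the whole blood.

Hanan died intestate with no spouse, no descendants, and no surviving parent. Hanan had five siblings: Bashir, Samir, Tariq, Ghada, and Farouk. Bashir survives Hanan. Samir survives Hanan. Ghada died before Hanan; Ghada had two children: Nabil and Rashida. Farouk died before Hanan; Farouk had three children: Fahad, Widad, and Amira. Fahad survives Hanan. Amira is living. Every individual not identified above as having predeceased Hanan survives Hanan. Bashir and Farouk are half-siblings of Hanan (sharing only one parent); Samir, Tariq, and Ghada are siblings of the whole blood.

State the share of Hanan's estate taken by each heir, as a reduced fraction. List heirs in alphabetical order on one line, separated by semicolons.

Amira 1/15; Bashir 1/5; Fahad 1/15; Nabil 1/10; Rashida 1/10; Samir 1/5; Tariq 1/5; Widad 1/15

No spouse, descendants, or parent survives, so the estate passes to Hanan's siblings per stirpes.
Half-blood and whole-blood siblings take equally under the stated rule.
The estate is divided into 5 equal shares of 1/5 among Bashir, Samir, Tariq, Ghada, Farouk.
Bashir is living and takes 1/5.
Samir is living and takes 1/5.
Tariq is living and takes 1/5.
Ghada predeceased; the 1/5 allotted to Ghada's branch passes to Ghada's issue by representation.
The 1/5 is divided into 2 equal shares of 1/10 among Nabil, Rashida.
Nabil is living and takes 1/10.
Rashida is living and takes 1/10.
Farouk predeceased; the 1/5 allotted to Farouk's branch passes to Farouk's issue by representation.
The 1/5 is divided into 3 equal shares of 1/15 among Fahad, Widad, Amira.
Fahad is living and takes 1/15.
Widad is living and takes 1/15.
Amira is living and takes 1/15.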